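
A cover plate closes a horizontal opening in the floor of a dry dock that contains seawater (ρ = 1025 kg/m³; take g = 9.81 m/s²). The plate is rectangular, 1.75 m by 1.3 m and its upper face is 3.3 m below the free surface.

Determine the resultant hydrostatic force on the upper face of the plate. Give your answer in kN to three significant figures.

F ≈ 75.5 kN

γ = ρg = 1025 × 9.81 / 1000 = 10.05525 kN/m³.
The plate is horizontal, so pressure is uniform at p = γ·h = 10.05525 × 3.3 = 33.1823 kN/m².
A = 1.75 × 1.3 = 2.275 m².
F = p·A = 33.1823 × 2.275 = 75.4897 kN.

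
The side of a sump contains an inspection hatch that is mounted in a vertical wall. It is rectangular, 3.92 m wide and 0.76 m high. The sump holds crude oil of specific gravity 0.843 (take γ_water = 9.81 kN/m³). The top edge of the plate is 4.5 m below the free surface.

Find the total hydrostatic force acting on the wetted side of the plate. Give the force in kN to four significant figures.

γ = 0.843 × 9.81 = 8.26983 kN/m³.
The centroid lies 0.76/2 = 0.38 m below the top edge, so the centroid depth is h_c = 4.5 + 0.38 = 4.88 m.
A = 3.92 × 0.76 = 2.9792 m².
Resultant F = γ·h_c·A = 8.26983 × 4.88 × 2.9792 = 120.231 kN.

F ≈ 120.2 kN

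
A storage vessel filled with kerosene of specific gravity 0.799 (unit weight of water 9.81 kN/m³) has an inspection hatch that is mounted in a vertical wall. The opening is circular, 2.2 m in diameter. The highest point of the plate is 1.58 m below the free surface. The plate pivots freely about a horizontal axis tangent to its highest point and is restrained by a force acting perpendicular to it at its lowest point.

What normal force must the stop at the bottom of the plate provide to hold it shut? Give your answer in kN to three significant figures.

P ≈ 44.0 kN

γ = 0.799 × 9.81 = 7.83819 kN/m³.
The centroid is at the centre, 1.1 m below the top of the plate, so the centroid depth is h_c = 1.58 + 1.1 = 2.68 m.
A = π(1.1)² = 3.80133 m².
Resultant F = γ·h_c·A = 7.83819 × 2.68 × 3.80133 = 79.8521 kN.
I_c = πr⁴/4 = π × 1.1⁴/4 = 1.1499 m⁴.
Centre of pressure: y_p = y_c + I_c/(y_c·A) = 2.68 + 1.1499/(2.68 × 3.80133) = 2.68 + 0.112873 = 2.79287 m along the plane.
The resultant acts 1.1 + 0.112873 = 1.21287 m (along the plate) below the hinge at the top edge, so the moment about the hinge is M = F × 1.21287 = 79.8521 × 1.21287 = 96.8502 kN·m.
A normal force at the bottom, 2.2 m from the hinge, must supply this moment: P = 96.8502/2.2 = 44.0228 kN.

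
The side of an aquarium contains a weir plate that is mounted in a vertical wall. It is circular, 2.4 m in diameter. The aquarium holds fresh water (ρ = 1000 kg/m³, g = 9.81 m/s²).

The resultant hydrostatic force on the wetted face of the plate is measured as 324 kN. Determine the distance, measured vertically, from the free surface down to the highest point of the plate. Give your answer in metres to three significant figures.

d_top ≈ 6.10 m

γ = ρg = 1000 × 9.81 = 9810 N/m³ = 9.81 kN/m³.
A = π(1.2)² = 4.52389 m².
From F = γ·h_c·A, the centroid depth is h_c = 324/(9.81 × 4.52389) = 7.30069 m.
The centroid is at the centre, 1.2 m below the top of the plate, so the highest point sits at h_top = 7.30069 − 1.2 = 6.10069 m below the surface.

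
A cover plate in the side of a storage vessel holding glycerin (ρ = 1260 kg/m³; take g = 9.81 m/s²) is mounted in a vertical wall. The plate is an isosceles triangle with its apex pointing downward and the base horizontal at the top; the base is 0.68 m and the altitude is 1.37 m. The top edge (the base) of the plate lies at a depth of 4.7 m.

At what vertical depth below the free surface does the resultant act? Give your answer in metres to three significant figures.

γ = ρg = 1260 × 9.81 / 1000 = 12.3606 kN/m³.
With the apex down, the centroid sits h/3 = 1.37/3 = 0.456667 m below the base (the top edge), so the centroid depth is h_c = 4.7 + 0.456667 = 5.15667 m.
A = ½ × 0.68 × 1.37 = 0.4658 m².
Resultant F = γ·h_c·A = 12.3606 × 5.15667 × 0.4658 = 29.6899 kN.
I_c = b·h³/36 = 0.68 × 1.37³/36 = 0.04857 m⁴.
Centre of pressure: y_p = y_c + I_c/(y_c·A) = 5.15667 + 0.04857/(5.15667 × 0.4658) = 5.15667 + 0.0202208 = 5.17689 m along the plane.

h_p = 5.18 m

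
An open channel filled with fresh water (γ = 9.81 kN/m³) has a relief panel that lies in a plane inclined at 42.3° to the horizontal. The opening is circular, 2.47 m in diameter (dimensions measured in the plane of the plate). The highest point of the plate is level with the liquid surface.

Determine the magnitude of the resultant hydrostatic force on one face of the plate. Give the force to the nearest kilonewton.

F ≈ 39 kN

γ = 9.81 kN/m³.
Let θ = 42.3° be the plate's angle to the horizontal; measure y along the incline from where the plane meets the free surface. Vertical depth h = y·sinθ with sinθ = 0.673013.
The centroid is at the centre, 1.235 m below the top of the plate, so y_c = 1.235 m and h_c = 1.235 × 0.673013 = 0.831171 m.
A = π(1.235)² = 4.79164 m².
Resultant F = γ·h_c·A = 9.81 × 0.831171 × 4.79164 = 39.07 kN.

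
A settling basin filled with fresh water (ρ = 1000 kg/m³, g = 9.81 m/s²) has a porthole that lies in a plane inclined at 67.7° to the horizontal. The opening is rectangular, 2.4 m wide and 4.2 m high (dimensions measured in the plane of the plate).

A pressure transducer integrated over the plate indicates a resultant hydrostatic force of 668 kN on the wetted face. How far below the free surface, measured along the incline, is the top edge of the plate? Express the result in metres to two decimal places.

γ = ρg = 1000 × 9.81 = 9810 N/m³ = 9.81 kN/m³.
A = 2.4 × 4.2 = 10.08 m².
From F = γ·h_c·A, the centroid depth is h_c = 668/(9.81 × 10.08) = 6.75534 m.
Let θ = 67.7° be the plate's angle to the horizontal; measure y along the incline from where the plane meets the free surface. Vertical depth h = y·sinθ with sinθ = 0.925210.
Along the incline, y_c = h_c/sinθ = 6.75534/0.925210 = 7.30141 m.
The centroid lies 4.2/2 = 2.1 m below the top edge, so the top edge sits at y_top = 7.30141 − 2.1 = 5.20141 m along the incline.

y_top ≈ 5.20 m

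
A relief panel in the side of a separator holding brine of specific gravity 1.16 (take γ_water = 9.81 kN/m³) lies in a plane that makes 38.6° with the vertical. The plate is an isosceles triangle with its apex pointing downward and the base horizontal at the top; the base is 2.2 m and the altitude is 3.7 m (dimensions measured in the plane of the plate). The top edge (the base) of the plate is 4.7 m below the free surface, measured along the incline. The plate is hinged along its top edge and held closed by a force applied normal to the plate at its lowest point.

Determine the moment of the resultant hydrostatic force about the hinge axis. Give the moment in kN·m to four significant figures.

M ≈ 292.4 kN·m

γ = 1.16 × 9.81 = 11.3796 kN/m³.
The plate makes 38.6° with the vertical, i.e. θ = 90° − 38.6° = 51.4° to the horizontal. Measuring y along the incline from the free-surface line, vertical depth h = y·sinθ with sinθ = 0.781520.
With the apex down, the centroid sits h/3 = 3.7/3 = 1.23333 m below the base (the top edge), so y_c = 4.7 + 1.23333 = 5.93333 m and h_c = 5.93333 × 0.781520 = 4.63702 m.
A = ½ × 2.2 × 3.7 = 4.07 m².
Resultant F = γ·h_c·A = 11.3796 × 4.63702 × 4.07 = 214.763 kN.
I_c = b·h³/36 = 2.2 × 3.7³/36 = 3.09546 m⁴.
Centre of pressure: y_p = y_c + I_c/(y_c·A) = 5.93333 + 3.09546/(5.93333 × 4.07) = 5.93333 + 0.128184 = 6.06151 m along the plane.
The resultant acts 1.23333 + 0.128184 = 1.36151 m (along the plate) below the hinge at the top edge, so the moment about the hinge is M = F × 1.36151 = 214.763 × 1.36151 = 292.402 kN·m.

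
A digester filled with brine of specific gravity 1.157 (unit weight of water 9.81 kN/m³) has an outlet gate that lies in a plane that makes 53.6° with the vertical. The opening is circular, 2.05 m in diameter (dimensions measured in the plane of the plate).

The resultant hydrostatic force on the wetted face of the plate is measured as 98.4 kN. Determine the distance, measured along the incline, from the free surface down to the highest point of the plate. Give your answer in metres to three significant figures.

γ = 1.157 × 9.81 = 11.35017 kN/m³.
A = π(1.025)² = 3.30064 m².
From F = γ·h_c·A, the centroid depth is h_c = 98.4/(11.35017 × 3.30064) = 2.6266 m.
The plate makes 53.6° with the vertical, i.e. θ = 90° − 53.6° = 36.4° to the horizontal. Measuring y along the incline from the free-surface line, vertical depth h = y·sinθ with sinθ = 0.593419.
Along the incline, y_c = h_c/sinθ = 2.6266/0.593419 = 4.42621 m.
The centroid is at the centre, 1.025 m below the top of the plate, so the highest point sits at y_top = 4.42621 − 1.025 = 3.40121 m along the incline.

y_top ≈ 3.40 m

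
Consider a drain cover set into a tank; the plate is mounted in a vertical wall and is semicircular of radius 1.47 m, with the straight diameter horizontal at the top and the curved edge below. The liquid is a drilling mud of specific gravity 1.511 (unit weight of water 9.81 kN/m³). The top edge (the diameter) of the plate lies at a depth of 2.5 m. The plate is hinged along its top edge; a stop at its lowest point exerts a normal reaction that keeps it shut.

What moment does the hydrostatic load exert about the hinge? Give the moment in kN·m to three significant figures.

γ = 1.511 × 9.81 = 14.82291 kN/m³.
The centroid of a semicircle lies 4r/(3π) = 0.623887 m from the diameter, here below the top edge, so the centroid depth is h_c = 2.5 + 0.623887 = 3.12389 m.
A = πr²/2 = π × 1.47²/2 = 3.39433 m².
Resultant F = γ·h_c·A = 14.82291 × 3.12389 × 3.39433 = 157.175 kN.
I_c = (π/8 − 8/(9π))·r⁴ = 0.109757 × 1.47⁴ = 0.512509 m⁴.
Centre of pressure: y_p = y_c + I_c/(y_c·A) = 3.12389 + 0.512509/(3.12389 × 3.39433) = 3.12389 + 0.0483339 = 3.17222 m along the plane.
The resultant acts 0.623887 + 0.0483339 = 0.672221 m (along the plate) below the hinge at the top edge, so the moment about the hinge is M = F × 0.672221 = 157.175 × 0.672221 = 105.656 kN·m.

M ≈ 106 kN·m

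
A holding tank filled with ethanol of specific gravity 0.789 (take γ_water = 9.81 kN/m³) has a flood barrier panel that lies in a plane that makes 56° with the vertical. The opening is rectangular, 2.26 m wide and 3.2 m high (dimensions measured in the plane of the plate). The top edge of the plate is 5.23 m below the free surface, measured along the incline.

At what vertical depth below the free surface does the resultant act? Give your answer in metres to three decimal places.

h_p = 3.889 m

γ = 0.789 × 9.81 = 7.74009 kN/m³.
The plate makes 56° with the vertical, i.e. θ = 90° − 56° = 34° to the horizontal. Measuring y along the incline from the free-surface line, vertical depth h = y·sinθ with sinθ = 0.559193.
The centroid lies 3.2/2 = 1.6 m below the top edge, so y_c = 5.23 + 1.6 = 6.83 m and h_c = 6.83 × 0.559193 = 3.81929 m.
A = 2.26 × 3.2 = 7.232 m².
Resultant F = γ·h_c·A = 7.74009 × 3.81929 × 7.232 = 213.79 kN.
I_c = b·h³/12 = 2.26 × 3.2³/12 = 6.17131 m⁴.
Centre of pressure: y_p = y_c + I_c/(y_c·A) = 6.83 + 6.17131/(6.83 × 7.232) = 6.83 + 0.124939 = 6.95494 m along the plane.
Vertically, h_p = y_p·sinθ = 6.95494 × 0.559193 = 3.88915 m.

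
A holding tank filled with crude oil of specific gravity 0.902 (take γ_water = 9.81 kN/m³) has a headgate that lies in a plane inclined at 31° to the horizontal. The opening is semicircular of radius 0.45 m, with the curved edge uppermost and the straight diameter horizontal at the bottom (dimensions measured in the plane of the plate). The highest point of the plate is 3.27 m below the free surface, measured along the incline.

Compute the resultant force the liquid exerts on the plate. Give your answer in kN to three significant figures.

γ = 0.902 × 9.81 = 8.84862 kN/m³.
Let θ = 31° be the plate's angle to the horizontal; measure y along the incline from where the plane meets the free surface. Vertical depth h = y·sinθ with sinθ = 0.515038.
The centroid lies 4r/(3π) = 0.190986 m above the diameter, so r − 4r/(3π) = 0.45 − 0.190986 = 0.259014 m below the topmost point, so y_c = 3.27 + 0.259014 = 3.52901 m and h_c = 3.52901 × 0.515038 = 1.81757 m.
A = πr²/2 = π × 0.45²/2 = 0.318086 m².
Resultant F = γ·h_c·A = 8.84862 × 1.81757 × 0.318086 = 5.11577 kN.

F ≈ 5.12 kN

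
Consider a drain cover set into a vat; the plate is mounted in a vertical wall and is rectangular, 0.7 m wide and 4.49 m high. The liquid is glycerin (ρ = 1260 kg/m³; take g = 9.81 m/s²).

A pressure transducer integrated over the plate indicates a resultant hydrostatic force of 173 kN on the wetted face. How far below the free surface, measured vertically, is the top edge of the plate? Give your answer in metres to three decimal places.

γ = ρg = 1260 × 9.81 / 1000 = 12.3606 kN/m³.
A = 0.7 × 4.49 = 3.143 m².
From F = γ·h_c·A, the centroid depth is h_c = 173/(12.3606 × 3.143) = 4.4531 m.
The centroid lies 4.49/2 = 2.245 m below the top edge, so the top edge sits at h_top = 4.4531 − 2.245 = 2.2081 m below the surface.

d_top ≈ 2.208 m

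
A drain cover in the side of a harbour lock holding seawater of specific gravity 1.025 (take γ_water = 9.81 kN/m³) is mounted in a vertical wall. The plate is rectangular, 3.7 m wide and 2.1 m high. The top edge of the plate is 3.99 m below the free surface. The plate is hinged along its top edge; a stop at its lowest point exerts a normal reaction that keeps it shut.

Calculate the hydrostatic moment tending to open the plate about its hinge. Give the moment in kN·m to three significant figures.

γ = 1.025 × 9.81 = 10.05525 kN/m³.
The centroid lies 2.1/2 = 1.05 m below the top edge, so the centroid depth is h_c = 3.99 + 1.05 = 5.04 m.
A = 3.7 × 2.1 = 7.77 m².
Resultant F = γ·h_c·A = 10.05525 × 5.04 × 7.77 = 393.772 kN.
I_c = b·h³/12 = 3.7 × 2.1³/12 = 2.85548 m⁴.
Centre of pressure: y_p = y_c + I_c/(y_c·A) = 5.04 + 2.85548/(5.04 × 7.77) = 5.04 + 0.0729168 = 5.11292 m along the plane.
The resultant acts 1.05 + 0.0729168 = 1.12292 m (along the plate) below the hinge at the top edge, so the moment about the hinge is M = F × 1.12292 = 393.772 × 1.12292 = 442.174 kN·m.

M ≈ 442 kN·m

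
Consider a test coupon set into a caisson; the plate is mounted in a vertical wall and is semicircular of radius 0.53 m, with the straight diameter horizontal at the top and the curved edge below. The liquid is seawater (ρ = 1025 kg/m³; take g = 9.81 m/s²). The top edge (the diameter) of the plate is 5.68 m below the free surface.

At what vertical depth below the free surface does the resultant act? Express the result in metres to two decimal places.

h_p = 5.91 m

γ = ρg = 1025 × 9.81 / 1000 = 10.05525 kN/m³.
The centroid of a semicircle lies 4r/(3π) = 0.224939 m from the diameter, here below the top edge, so the centroid depth is h_c = 5.68 + 0.224939 = 5.90494 m.
A = πr²/2 = π × 0.53²/2 = 0.441237 m².
Resultant F = γ·h_c·A = 10.05525 × 5.90494 × 0.441237 = 26.1987 kN.
I_c = (π/8 − 8/(9π))·r⁴ = 0.109757 × 0.53⁴ = 0.00866036 m⁴.
Centre of pressure: y_p = y_c + I_c/(y_c·A) = 5.90494 + 0.00866036/(5.90494 × 0.441237) = 5.90494 + 0.0033239 = 5.90826 m along the plane.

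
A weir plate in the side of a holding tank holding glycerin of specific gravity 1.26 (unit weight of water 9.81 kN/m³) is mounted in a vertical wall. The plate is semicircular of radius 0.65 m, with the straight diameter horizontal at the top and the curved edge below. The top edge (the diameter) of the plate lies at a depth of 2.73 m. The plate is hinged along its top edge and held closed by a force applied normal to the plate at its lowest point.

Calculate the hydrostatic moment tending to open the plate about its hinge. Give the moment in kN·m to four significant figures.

M ≈ 7.045 kN·m

γ = 1.26 × 9.81 = 12.3606 kN/m³.
The centroid of a semicircle lies 4r/(3π) = 0.275869 m from the diameter, here below the top edge, so the centroid depth is h_c = 2.73 + 0.275869 = 3.00587 m.
A = πr²/2 = π × 0.65²/2 = 0.663661 m².
Resultant F = γ·h_c·A = 12.3606 × 3.00587 × 0.663661 = 24.6579 kN.
I_c = (π/8 − 8/(9π))·r⁴ = 0.109757 × 0.65⁴ = 0.0195923 m⁴.
Centre of pressure: y_p = y_c + I_c/(y_c·A) = 3.00587 + 0.0195923/(3.00587 × 0.663661) = 3.00587 + 0.0098213 = 3.01569 m along the plane.
The resultant acts 0.275869 + 0.0098213 = 0.28569 m (along the plate) below the hinge at the top edge, so the moment about the hinge is M = F × 0.28569 = 24.6579 × 0.28569 = 7.04452 kN·m.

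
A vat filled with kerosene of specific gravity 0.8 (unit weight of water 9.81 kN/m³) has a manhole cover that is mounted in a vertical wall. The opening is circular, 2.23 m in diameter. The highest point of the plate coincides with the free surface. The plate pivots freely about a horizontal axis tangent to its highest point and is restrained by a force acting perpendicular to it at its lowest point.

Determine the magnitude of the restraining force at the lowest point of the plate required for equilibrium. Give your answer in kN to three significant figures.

P ≈ 21.4 kN

γ = 0.8 × 9.81 = 7.848 kN/m³.
The centroid is at the centre, 1.115 m below the top of the plate, so the centroid depth is h_c = 1.115 m.
A = π(1.115)² = 3.90571 m².
Resultant F = γ·h_c·A = 7.848 × 1.115 × 3.90571 = 34.177 kN.
I_c = πr⁴/4 = π × 1.115⁴/4 = 1.21392 m⁴.
Centre of pressure: y_p = y_c + I_c/(y_c·A) = 1.115 + 1.21392/(1.115 × 3.90571) = 1.115 + 0.27875 = 1.39375 m along the plane.
The resultant acts 1.115 + 0.27875 = 1.39375 m (along the plate) below the hinge at the top edge, so the moment about the hinge is M = F × 1.39375 = 34.177 × 1.39375 = 47.6342 kN·m.
A normal force at the bottom, 2.23 m from the hinge, must supply this moment: P = 47.6342/2.23 = 21.3606 kN.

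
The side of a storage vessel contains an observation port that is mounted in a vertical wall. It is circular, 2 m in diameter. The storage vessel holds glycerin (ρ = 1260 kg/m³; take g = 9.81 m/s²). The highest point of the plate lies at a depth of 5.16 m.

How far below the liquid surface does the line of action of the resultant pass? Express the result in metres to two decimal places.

γ = ρg = 1260 × 9.81 / 1000 = 12.3606 kN/m³.
The centroid is at the centre, 1 m below the top of the plate, so the centroid depth is h_c = 5.16 + 1 = 6.16 m.
A = π(1)² = 3.14159 m².
Resultant F = γ·h_c·A = 12.3606 × 6.16 × 3.14159 = 239.205 kN.
I_c = πr⁴/4 = π × 1⁴/4 = 0.785398 m⁴.
Centre of pressure: y_p = y_c + I_c/(y_c·A) = 6.16 + 0.785398/(6.16 × 3.14159) = 6.16 + 0.0405844 = 6.20058 m along the plane.

h_p = 6.20 m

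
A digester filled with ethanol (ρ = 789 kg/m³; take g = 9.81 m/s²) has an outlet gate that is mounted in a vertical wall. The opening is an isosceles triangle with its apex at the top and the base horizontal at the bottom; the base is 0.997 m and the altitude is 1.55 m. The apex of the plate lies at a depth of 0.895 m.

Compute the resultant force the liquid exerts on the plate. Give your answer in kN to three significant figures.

F ≈ 11.5 kN

γ = ρg = 789 × 9.81 / 1000 = 7.74009 kN/m³.
With the apex up, the centroid sits 2h/3 = 2 × 1.55/3 = 1.03333 m below the apex, so the centroid depth is h_c = 0.895 + 1.03333 = 1.92833 m.
A = ½ × 0.997 × 1.55 = 0.772675 m².
Resultant F = γ·h_c·A = 7.74009 × 1.92833 × 0.772675 = 11.5325 kN.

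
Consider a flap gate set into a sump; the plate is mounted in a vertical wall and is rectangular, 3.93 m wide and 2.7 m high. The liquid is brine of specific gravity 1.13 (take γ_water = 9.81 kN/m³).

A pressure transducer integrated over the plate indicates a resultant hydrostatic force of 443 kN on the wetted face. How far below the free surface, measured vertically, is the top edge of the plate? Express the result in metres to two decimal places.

γ = 1.13 × 9.81 = 11.0853 kN/m³.
A = 3.93 × 2.7 = 10.611 m².
From F = γ·h_c·A, the centroid depth is h_c = 443/(11.0853 × 10.611) = 3.76617 m.
The centroid lies 2.7/2 = 1.35 m below the top edge, so the top edge sits at h_top = 3.76617 − 1.35 = 2.41617 m below the surface.

d_top ≈ 2.42 m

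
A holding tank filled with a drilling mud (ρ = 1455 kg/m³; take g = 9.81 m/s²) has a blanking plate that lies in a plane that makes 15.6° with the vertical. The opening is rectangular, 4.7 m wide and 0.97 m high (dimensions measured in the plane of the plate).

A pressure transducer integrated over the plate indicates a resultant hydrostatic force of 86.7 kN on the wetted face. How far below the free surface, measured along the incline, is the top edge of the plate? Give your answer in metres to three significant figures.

y_top ≈ 0.898 m

γ = ρg = 1455 × 9.81 / 1000 = 14.27355 kN/m³.
A = 4.7 × 0.97 = 4.559 m².
From F = γ·h_c·A, the centroid depth is h_c = 86.7/(14.27355 × 4.559) = 1.33235 m.
The plate makes 15.6° with the vertical, i.e. θ = 90° − 15.6° = 74.4° to the horizontal. Measuring y along the incline from the free-surface line, vertical depth h = y·sinθ with sinθ = 0.963163.
Along the incline, y_c = h_c/sinθ = 1.33235/0.963163 = 1.38331 m.
The centroid lies 0.97/2 = 0.485 m below the top edge, so the top edge sits at y_top = 1.38331 − 0.485 = 0.89831 m along the incline.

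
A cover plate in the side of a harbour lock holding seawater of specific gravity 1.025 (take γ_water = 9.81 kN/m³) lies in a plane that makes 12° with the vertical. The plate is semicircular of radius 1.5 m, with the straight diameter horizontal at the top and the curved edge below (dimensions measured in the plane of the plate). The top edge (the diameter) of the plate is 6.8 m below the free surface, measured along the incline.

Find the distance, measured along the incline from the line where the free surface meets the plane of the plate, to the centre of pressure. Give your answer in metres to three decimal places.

γ = 1.025 × 9.81 = 10.05525 kN/m³.
The plate makes 12° with the vertical, i.e. θ = 90° − 12° = 78° to the horizontal. Measuring y along the incline from the free-surface line, vertical depth h = y·sinθ with sinθ = 0.978148.
The centroid of a semicircle lies 4r/(3π) = 0.63662 m from the diameter, here below the top edge, so y_c = 6.8 + 0.63662 = 7.43662 m and h_c = 7.43662 × 0.978148 = 7.27411 m.
A = πr²/2 = π × 1.5²/2 = 3.53429 m².
Resultant F = γ·h_c·A = 10.05525 × 7.27411 × 3.53429 = 258.509 kN.
I_c = (π/8 − 8/(9π))·r⁴ = 0.109757 × 1.5⁴ = 0.555645 m⁴.
Centre of pressure: y_p = y_c + I_c/(y_c·A) = 7.43662 + 0.555645/(7.43662 × 3.53429) = 7.43662 + 0.0211407 = 7.45776 m along the plane.

y_p = 7.458 m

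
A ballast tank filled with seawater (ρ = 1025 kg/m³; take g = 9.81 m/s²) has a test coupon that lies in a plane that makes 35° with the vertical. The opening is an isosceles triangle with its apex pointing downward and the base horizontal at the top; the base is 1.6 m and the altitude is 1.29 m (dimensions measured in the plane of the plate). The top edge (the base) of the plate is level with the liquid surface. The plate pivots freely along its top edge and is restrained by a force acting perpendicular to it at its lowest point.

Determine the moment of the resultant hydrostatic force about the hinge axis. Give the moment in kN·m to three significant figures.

M ≈ 2.36 kN·m

γ = ρg = 1025 × 9.81 / 1000 = 10.05525 kN/m³.
The plate makes 35° with the vertical, i.e. θ = 90° − 35° = 55° to the horizontal. Measuring y along the incline from the free-surface line, vertical depth h = y·sinθ with sinθ = 0.819152.
With the apex down, the centroid sits h/3 = 1.29/3 = 0.43 m below the base (the top edge), so y_c = 0.43 m and h_c = 0.43 × 0.819152 = 0.352235 m.
A = ½ × 1.6 × 1.29 = 1.032 m².
Resultant F = γ·h_c·A = 10.05525 × 0.352235 × 1.032 = 3.65515 kN.
I_c = b·h³/36 = 1.6 × 1.29³/36 = 0.0954084 m⁴.
Centre of pressure: y_p = y_c + I_c/(y_c·A) = 0.43 + 0.0954084/(0.43 × 1.032) = 0.43 + 0.215 = 0.645 m along the plane.
The resultant acts 0.43 + 0.215 = 0.645 m (along the plate) below the hinge at the top edge, so the moment about the hinge is M = F × 0.645 = 3.65515 × 0.645 = 2.35757 kN·m.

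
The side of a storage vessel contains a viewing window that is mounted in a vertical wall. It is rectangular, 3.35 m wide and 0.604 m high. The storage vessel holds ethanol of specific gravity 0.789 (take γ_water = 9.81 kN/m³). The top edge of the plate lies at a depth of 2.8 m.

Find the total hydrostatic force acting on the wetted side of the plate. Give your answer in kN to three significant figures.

F ≈ 48.6 kN

γ = 0.789 × 9.81 = 7.74009 kN/m³.
The centroid lies 0.604/2 = 0.302 m below the top edge, so the centroid depth is h_c = 2.8 + 0.302 = 3.102 m.
A = 3.35 × 0.604 = 2.0234 m².
Resultant F = γ·h_c·A = 7.74009 × 3.102 × 2.0234 = 48.5813 kN.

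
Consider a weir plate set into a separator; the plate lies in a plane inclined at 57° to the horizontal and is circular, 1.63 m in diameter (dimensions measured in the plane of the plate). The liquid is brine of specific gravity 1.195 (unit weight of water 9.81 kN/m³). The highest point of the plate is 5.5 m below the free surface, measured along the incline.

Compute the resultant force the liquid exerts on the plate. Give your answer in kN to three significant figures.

γ = 1.195 × 9.81 = 11.72295 kN/m³.
Let θ = 57° be the plate's angle to the horizontal; measure y along the incline from where the plane meets the free surface. Vertical depth h = y·sinθ with sinθ = 0.838671.
The centroid is at the centre, 0.815 m below the top of the plate, so y_c = 5.5 + 0.815 = 6.315 m and h_c = 6.315 × 0.838671 = 5.29621 m.
A = π(0.815)² = 2.08672 m².
Resultant F = γ·h_c·A = 11.72295 × 5.29621 × 2.08672 = 129.559 kN.

F ≈ 130 kN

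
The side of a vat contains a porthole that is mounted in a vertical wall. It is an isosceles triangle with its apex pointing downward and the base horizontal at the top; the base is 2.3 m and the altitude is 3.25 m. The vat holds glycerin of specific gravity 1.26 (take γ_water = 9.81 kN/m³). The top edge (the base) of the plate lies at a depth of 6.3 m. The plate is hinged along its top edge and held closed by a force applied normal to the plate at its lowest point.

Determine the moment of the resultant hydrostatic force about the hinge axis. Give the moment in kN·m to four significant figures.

M ≈ 396.6 kN·m

γ = 1.26 × 9.81 = 12.3606 kN/m³.
With the apex down, the centroid sits h/3 = 3.25/3 = 1.08333 m below the base (the top edge), so the centroid depth is h_c = 6.3 + 1.08333 = 7.38333 m.
A = ½ × 2.3 × 3.25 = 3.7375 m².
Resultant F = γ·h_c·A = 12.3606 × 7.38333 × 3.7375 = 341.093 kN.
I_c = b·h³/36 = 2.3 × 3.25³/36 = 2.19319 m⁴.
Centre of pressure: y_p = y_c + I_c/(y_c·A) = 7.38333 + 2.19319/(7.38333 × 3.7375) = 7.38333 + 0.0794772 = 7.46281 m along the plane.
The resultant acts 1.08333 + 0.0794772 = 1.16281 m (along the plate) below the hinge at the top edge, so the moment about the hinge is M = F × 1.16281 = 341.093 × 1.16281 = 396.626 kN·m.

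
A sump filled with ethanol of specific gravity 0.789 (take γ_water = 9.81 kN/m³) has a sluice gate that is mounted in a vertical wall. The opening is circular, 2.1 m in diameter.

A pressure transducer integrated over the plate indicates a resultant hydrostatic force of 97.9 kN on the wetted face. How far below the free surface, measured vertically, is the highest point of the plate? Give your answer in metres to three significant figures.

d_top ≈ 2.60 m

γ = 0.789 × 9.81 = 7.74009 kN/m³.
A = π(1.05)² = 3.46361 m².
From F = γ·h_c·A, the centroid depth is h_c = 97.9/(7.74009 × 3.46361) = 3.65181 m.
The centroid is at the centre, 1.05 m below the top of the plate, so the highest point sits at h_top = 3.65181 − 1.05 = 2.60181 m below the surface.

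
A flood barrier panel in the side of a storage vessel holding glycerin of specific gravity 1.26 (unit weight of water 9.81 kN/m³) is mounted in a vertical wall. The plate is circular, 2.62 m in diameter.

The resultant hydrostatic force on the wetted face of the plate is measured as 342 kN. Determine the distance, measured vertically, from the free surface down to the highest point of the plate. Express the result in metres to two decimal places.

d_top ≈ 3.82 m

γ = 1.26 × 9.81 = 12.3606 kN/m³.
A = π(1.31)² = 5.39129 m².
From F = γ·h_c·A, the centroid depth is h_c = 342/(12.3606 × 5.39129) = 5.13209 m.
The centroid is at the centre, 1.31 m below the top of the plate, so the highest point sits at h_top = 5.13209 − 1.31 = 3.82209 m below the surface.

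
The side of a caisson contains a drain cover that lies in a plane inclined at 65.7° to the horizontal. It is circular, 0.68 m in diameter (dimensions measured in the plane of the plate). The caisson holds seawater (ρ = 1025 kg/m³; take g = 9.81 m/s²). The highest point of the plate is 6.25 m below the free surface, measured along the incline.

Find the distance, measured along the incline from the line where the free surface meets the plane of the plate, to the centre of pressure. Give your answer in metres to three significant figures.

γ = ρg = 1025 × 9.81 / 1000 = 10.05525 kN/m³.
Let θ = 65.7° be the plate's angle to the horizontal; measure y along the incline from where the plane meets the free surface. Vertical depth h = y·sinθ with sinθ = 0.911403.
The centroid is at the centre, 0.34 m below the top of the plate, so y_c = 6.25 + 0.34 = 6.59 m and h_c = 6.59 × 0.911403 = 6.00615 m.
A = π(0.34)² = 0.363168 m².
Resultant F = γ·h_c·A = 10.05525 × 6.00615 × 0.363168 = 21.9329 kN.
I_c = πr⁴/4 = π × 0.34⁴/4 = 0.0104956 m⁴.
Centre of pressure: y_p = y_c + I_c/(y_c·A) = 6.59 + 0.0104956/(6.59 × 0.363168) = 6.59 + 0.00438545 = 6.59439 m along the plane.

y_p = 6.59 m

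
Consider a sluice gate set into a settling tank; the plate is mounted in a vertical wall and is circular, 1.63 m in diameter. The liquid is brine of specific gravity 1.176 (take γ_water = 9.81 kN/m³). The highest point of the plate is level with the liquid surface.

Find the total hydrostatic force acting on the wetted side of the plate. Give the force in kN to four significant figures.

F ≈ 19.62 kN

γ = 1.176 × 9.81 = 11.53656 kN/m³.
The centroid is at the centre, 0.815 m below the top of the plate, so the centroid depth is h_c = 0.815 m.
A = π(0.815)² = 2.08672 m².
Resultant F = γ·h_c·A = 11.53656 × 0.815 × 2.08672 = 19.62 kN.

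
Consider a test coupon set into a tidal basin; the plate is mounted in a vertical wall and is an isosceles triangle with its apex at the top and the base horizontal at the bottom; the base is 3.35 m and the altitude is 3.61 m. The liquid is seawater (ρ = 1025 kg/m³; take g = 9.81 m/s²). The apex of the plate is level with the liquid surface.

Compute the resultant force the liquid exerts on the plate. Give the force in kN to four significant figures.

F ≈ 146.3 kN

γ = ρg = 1025 × 9.81 / 1000 = 10.05525 kN/m³.
With the apex up, the centroid sits 2h/3 = 2 × 3.61/3 = 2.40667 m below the apex, so the centroid depth is h_c = 2.40667 m.
A = ½ × 3.35 × 3.61 = 6.04675 m².
Resultant F = γ·h_c·A = 10.05525 × 2.40667 × 6.04675 = 146.329 kN.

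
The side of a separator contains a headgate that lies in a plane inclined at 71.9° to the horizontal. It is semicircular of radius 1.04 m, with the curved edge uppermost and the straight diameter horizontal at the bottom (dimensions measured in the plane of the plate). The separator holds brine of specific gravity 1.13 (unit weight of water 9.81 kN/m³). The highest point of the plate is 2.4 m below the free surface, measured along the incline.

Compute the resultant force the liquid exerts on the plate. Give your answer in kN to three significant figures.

γ = 1.13 × 9.81 = 11.0853 kN/m³.
Let θ = 71.9° be the plate's angle to the horizontal; measure y along the incline from where the plane meets the free surface. Vertical depth h = y·sinθ with sinθ = 0.950516.
The centroid lies 4r/(3π) = 0.44139 m above the diameter, so r − 4r/(3π) = 1.04 − 0.44139 = 0.59861 m below the topmost point, so y_c = 2.4 + 0.59861 = 2.99861 m and h_c = 2.99861 × 0.950516 = 2.85023 m.
A = πr²/2 = π × 1.04²/2 = 1.69897 m².
Resultant F = γ·h_c·A = 11.0853 × 2.85023 × 1.69897 = 53.6801 kN.

F ≈ 53.7 kN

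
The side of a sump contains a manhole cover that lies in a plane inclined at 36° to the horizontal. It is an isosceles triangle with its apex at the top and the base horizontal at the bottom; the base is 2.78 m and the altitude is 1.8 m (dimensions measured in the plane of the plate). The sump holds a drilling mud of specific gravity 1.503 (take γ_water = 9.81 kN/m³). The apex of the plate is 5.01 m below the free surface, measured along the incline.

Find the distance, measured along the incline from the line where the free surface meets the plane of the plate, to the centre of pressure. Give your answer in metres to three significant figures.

γ = 1.503 × 9.81 = 14.74443 kN/m³.
Let θ = 36° be the plate's angle to the horizontal; measure y along the incline from where the plane meets the free surface. Vertical depth h = y·sinθ with sinθ = 0.587785.
With the apex up, the centroid sits 2h/3 = 2 × 1.8/3 = 1.2 m below the apex, so y_c = 5.01 + 1.2 = 6.21 m and h_c = 6.21 × 0.587785 = 3.65014 m.
A = ½ × 2.78 × 1.8 = 2.502 m².
Resultant F = γ·h_c·A = 14.74443 × 3.65014 × 2.502 = 134.656 kN.
I_c = b·h³/36 = 2.78 × 1.8³/36 = 0.45036 m⁴.
Centre of pressure: y_p = y_c + I_c/(y_c·A) = 6.21 + 0.45036/(6.21 × 2.502) = 6.21 + 0.0289855 = 6.23899 m along the plane.

y_p = 6.24 m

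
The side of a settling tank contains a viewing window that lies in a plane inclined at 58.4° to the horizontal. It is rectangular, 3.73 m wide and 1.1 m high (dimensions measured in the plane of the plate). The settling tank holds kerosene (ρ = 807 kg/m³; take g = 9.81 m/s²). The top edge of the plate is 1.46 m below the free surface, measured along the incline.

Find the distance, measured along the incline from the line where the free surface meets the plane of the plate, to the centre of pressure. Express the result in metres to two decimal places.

y_p = 2.06 m

γ = ρg = 807 × 9.81 / 1000 = 7.91667 kN/m³.
Let θ = 58.4° be the plate's angle to the horizontal; measure y along the incline from where the plane meets the free surface. Vertical depth h = y·sinθ with sinθ = 0.851727.
The centroid lies 1.1/2 = 0.55 m below the top edge, so y_c = 1.46 + 0.55 = 2.01 m and h_c = 2.01 × 0.851727 = 1.71197 m.
A = 3.73 × 1.1 = 4.103 m².
Resultant F = γ·h_c·A = 7.91667 × 1.71197 × 4.103 = 55.6084 kN.
I_c = b·h³/12 = 3.73 × 1.1³/12 = 0.413719 m⁴.
Centre of pressure: y_p = y_c + I_c/(y_c·A) = 2.01 + 0.413719/(2.01 × 4.103) = 2.01 + 0.0501658 = 2.06017 m along the plane.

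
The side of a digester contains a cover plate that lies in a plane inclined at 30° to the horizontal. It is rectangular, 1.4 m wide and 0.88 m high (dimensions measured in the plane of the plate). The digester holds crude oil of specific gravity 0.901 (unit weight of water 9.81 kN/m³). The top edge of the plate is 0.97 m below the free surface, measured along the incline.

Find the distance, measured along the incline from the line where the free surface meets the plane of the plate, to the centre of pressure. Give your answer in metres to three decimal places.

γ = 0.901 × 9.81 = 8.83881 kN/m³.
Let θ = 30° be the plate's angle to the horizontal; measure y along the incline from where the plane meets the free surface. Vertical depth h = y·sinθ with sinθ = 0.500000.
The centroid lies 0.88/2 = 0.44 m below the top edge, so y_c = 0.97 + 0.44 = 1.41 m and h_c = 1.41 × 0.500000 = 0.705 m.
A = 1.4 × 0.88 = 1.232 m².
Resultant F = γ·h_c·A = 8.83881 × 0.705 × 1.232 = 7.67704 kN.
I_c = b·h³/12 = 1.4 × 0.88³/12 = 0.0795051 m⁴.
Centre of pressure: y_p = y_c + I_c/(y_c·A) = 1.41 + 0.0795051/(1.41 × 1.232) = 1.41 + 0.0457683 = 1.45577 m along the plane.

y_p = 1.456 m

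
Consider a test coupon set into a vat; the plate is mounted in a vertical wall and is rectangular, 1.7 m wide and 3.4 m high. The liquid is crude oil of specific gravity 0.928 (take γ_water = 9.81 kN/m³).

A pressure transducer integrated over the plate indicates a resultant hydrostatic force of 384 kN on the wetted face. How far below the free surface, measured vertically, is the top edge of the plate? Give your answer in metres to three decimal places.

d_top ≈ 5.598 m

γ = 0.928 × 9.81 = 9.10368 kN/m³.
A = 1.7 × 3.4 = 5.78 m².
From F = γ·h_c·A, the centroid depth is h_c = 384/(9.10368 × 5.78) = 7.29771 m.
The centroid lies 3.4/2 = 1.7 m below the top edge, so the top edge sits at h_top = 7.29771 − 1.7 = 5.59771 m below the surface.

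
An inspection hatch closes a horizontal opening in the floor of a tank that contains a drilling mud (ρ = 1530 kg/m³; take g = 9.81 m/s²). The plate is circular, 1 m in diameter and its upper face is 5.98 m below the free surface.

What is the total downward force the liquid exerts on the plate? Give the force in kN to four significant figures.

F ≈ 70.49 kN

γ = ρg = 1530 × 9.81 / 1000 = 15.0093 kN/m³.
The plate is horizontal, so pressure is uniform at p = γ·h = 15.0093 × 5.98 = 89.7556 kN/m².
A = π(0.5)² = 0.785398 m².
F = p·A = 89.7556 × 0.785398 = 70.4939 kN.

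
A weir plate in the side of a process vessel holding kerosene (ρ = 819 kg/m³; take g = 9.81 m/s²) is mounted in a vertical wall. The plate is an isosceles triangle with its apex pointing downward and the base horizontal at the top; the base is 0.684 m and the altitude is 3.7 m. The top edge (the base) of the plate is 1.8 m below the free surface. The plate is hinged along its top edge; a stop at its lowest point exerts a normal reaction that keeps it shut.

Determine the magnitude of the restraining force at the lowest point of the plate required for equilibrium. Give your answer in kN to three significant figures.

P ≈ 12.4 kN

γ = ρg = 819 × 9.81 / 1000 = 8.03439 kN/m³.
With the apex down, the centroid sits h/3 = 3.7/3 = 1.23333 m below the base (the top edge), so the centroid depth is h_c = 1.8 + 1.23333 = 3.03333 m.
A = ½ × 0.684 × 3.7 = 1.2654 m².
Resultant F = γ·h_c·A = 8.03439 × 3.03333 × 1.2654 = 30.839 kN.
I_c = b·h³/36 = 0.684 × 3.7³/36 = 0.962407 m⁴.
Centre of pressure: y_p = y_c + I_c/(y_c·A) = 3.03333 + 0.962407/(3.03333 × 1.2654) = 3.03333 + 0.250733 = 3.28406 m along the plane.
The resultant acts 1.23333 + 0.250733 = 1.48406 m (along the plate) below the hinge at the top edge, so the moment about the hinge is M = F × 1.48406 = 30.839 × 1.48406 = 45.7669 kN·m.
A normal force at the bottom, 3.7 m from the hinge, must supply this moment: P = 45.7669/3.7 = 12.3694 kN.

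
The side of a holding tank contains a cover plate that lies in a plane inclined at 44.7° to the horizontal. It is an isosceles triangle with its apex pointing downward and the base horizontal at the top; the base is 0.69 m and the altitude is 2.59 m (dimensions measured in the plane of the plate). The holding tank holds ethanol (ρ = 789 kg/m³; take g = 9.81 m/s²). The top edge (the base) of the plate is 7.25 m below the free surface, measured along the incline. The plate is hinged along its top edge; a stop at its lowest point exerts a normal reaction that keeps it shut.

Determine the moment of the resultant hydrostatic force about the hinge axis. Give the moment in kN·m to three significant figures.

γ = ρg = 789 × 9.81 / 1000 = 7.74009 kN/m³.
Let θ = 44.7° be the plate's angle to the horizontal; measure y along the incline from where the plane meets the free surface. Vertical depth h = y·sinθ with sinθ = 0.703395.
With the apex down, the centroid sits h/3 = 2.59/3 = 0.863333 m below the base (the top edge), so y_c = 7.25 + 0.863333 = 8.11333 m and h_c = 8.11333 × 0.703395 = 5.70688 m.
A = ½ × 0.69 × 2.59 = 0.89355 m².
Resultant F = γ·h_c·A = 7.74009 × 5.70688 × 0.89355 = 39.4697 kN.
I_c = b·h³/36 = 0.69 × 2.59³/36 = 0.333001 m⁴.
Centre of pressure: y_p = y_c + I_c/(y_c·A) = 8.11333 + 0.333001/(8.11333 × 0.89355) = 8.11333 + 0.0459333 = 8.15926 m along the plane.
The resultant acts 0.863333 + 0.0459333 = 0.909266 m (along the plate) below the hinge at the top edge, so the moment about the hinge is M = F × 0.909266 = 39.4697 × 0.909266 = 35.8885 kN·m.

M ≈ 35.9 kN·m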